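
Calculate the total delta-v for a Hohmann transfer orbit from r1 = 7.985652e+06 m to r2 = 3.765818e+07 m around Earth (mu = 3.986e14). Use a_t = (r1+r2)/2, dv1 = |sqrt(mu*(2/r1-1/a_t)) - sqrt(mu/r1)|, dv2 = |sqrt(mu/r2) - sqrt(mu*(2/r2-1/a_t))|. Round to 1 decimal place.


Step 1: Transfer semi-major axis a_t = (7.985652e+06 + 3.765818e+07) / 2 = 2.282192e+07 m
Step 2: v1 (circular at r1) = sqrt(mu/r1) = 7065.02 m/s
Step 3: v_t1 = sqrt(mu*(2/r1 - 1/a_t)) = 9075.43 m/s
Step 4: dv1 = |9075.43 - 7065.02| = 2010.41 m/s
Step 5: v2 (circular at r2) = 3253.41 m/s, v_t2 = 1924.5 m/s
Step 6: dv2 = |3253.41 - 1924.5| = 1328.91 m/s
Step 7: Total delta-v = 2010.41 + 1328.91 = 3339.3 m/s

3339.3


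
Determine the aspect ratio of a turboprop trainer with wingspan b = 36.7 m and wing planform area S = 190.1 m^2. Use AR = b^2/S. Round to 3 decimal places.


Step 1: b^2 = 36.7^2 = 1346.89
Step 2: AR = 1346.89 / 190.1 = 7.085

7.085


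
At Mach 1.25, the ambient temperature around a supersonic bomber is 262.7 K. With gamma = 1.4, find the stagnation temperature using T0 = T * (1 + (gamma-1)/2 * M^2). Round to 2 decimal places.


Step 1: (gamma-1)/2 = 0.2
Step 2: M^2 = 1.5625
Step 3: 1 + 0.2 * 1.5625 = 1.3125
Step 4: T0 = 262.7 * 1.3125 = 344.79 K

344.79


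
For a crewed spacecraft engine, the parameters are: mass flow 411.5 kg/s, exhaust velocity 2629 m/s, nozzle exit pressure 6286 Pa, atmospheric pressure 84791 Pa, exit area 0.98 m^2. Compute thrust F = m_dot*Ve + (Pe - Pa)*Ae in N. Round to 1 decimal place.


Step 1: Momentum thrust = m_dot * Ve = 411.5 * 2629 = 1081833.5 N
Step 2: Pressure thrust = (Pe - Pa) * Ae = (6286 - 84791) * 0.98 = -76934.90 N
Step 3: Total thrust F = 1081833.5 + -76934.90 = 1004898.6 N

1004898.6


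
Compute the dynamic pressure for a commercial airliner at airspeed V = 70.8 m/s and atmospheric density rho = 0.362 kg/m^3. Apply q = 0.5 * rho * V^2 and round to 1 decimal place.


Step 1: V^2 = 70.8^2 = 5012.64
Step 2: q = 0.5 * 0.362 * 5012.64
Step 3: q = 907.3 Pa

907.3


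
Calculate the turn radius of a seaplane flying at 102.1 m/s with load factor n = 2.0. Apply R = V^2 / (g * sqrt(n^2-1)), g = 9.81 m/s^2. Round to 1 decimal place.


Step 1: V^2 = 102.1^2 = 10424.41
Step 2: n^2 - 1 = 2.0^2 - 1 = 3.0
Step 3: sqrt(3.0) = 1.732051
Step 4: R = 10424.41 / (9.81 * 1.732051) = 613.5 m

613.5


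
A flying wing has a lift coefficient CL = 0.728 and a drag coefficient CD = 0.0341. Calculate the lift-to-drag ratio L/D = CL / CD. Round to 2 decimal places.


Step 1: L/D = CL / CD = 0.728 / 0.0341
Step 2: L/D = 21.35

21.35


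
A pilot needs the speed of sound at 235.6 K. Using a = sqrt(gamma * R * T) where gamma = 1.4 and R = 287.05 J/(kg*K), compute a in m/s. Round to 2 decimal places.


Step 1: gamma * R * T = 1.4 * 287.05 * 235.6 = 94680.572
Step 2: a = sqrt(94680.572) = 307.70 m/s

307.70


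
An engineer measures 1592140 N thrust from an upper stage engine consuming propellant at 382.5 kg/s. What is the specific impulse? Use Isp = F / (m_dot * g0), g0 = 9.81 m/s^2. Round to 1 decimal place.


Step 1: m_dot * g0 = 382.5 * 9.81 = 3752.33
Step 2: Isp = 1592140 / 3752.33 = 424.3 s

424.3


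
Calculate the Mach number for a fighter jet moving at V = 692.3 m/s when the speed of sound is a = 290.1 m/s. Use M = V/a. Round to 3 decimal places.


Step 1: M = V / a = 692.3 / 290.1
Step 2: M = 2.386

2.386


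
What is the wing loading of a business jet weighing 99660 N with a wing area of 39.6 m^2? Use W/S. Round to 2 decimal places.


Step 1: Wing loading = W / S = 99660 / 39.6
Step 2: Wing loading = 2516.67 N/m^2

2516.67


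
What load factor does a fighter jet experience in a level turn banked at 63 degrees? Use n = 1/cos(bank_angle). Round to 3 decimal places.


Step 1: Convert 63 degrees to radians = 1.099557
Step 2: cos(63 deg) = 0.45399
Step 3: n = 1 / 0.45399 = 2.203

2.203


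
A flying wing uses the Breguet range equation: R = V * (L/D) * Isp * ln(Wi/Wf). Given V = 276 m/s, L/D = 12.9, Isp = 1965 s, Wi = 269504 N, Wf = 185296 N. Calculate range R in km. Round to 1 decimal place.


Step 1: Coefficient = V * (L/D) * Isp = 276 * 12.9 * 1965 = 6996186.0 m
Step 2: Wi/Wf = 269504 / 185296 = 1.454451
Step 3: ln(1.454451) = 0.374629
Step 4: R = 6996186.0 * 0.374629 = 2620972.0 m = 2621.0 km

2621.0


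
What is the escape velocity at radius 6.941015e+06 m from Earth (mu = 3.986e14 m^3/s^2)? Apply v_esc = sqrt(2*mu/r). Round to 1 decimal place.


Step 1: 2*mu/r = 2 * 3.986e14 / 6.941015e+06 = 114853519.262
Step 2: v_esc = sqrt(114853519.262) = 10717.0 m/s

10717.0


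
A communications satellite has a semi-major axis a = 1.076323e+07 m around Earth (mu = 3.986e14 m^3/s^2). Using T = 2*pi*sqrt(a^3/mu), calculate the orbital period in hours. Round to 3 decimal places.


Step 1: a^3 / mu = 1.246889e+21 / 3.986e14 = 3.128172e+06
Step 2: sqrt(3.128172e+06) = 1768.6638 s
Step 3: T = 2*pi * 1768.6638 = 11112.84 s
Step 4: T in hours = 11112.84 / 3600 = 3.087 hours

3.087


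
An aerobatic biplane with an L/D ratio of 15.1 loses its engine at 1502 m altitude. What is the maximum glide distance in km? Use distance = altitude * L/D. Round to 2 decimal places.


Step 1: Glide distance = altitude * L/D = 1502 * 15.1 = 22680.2 m
Step 2: Convert to km: 22680.2 / 1000 = 22.68 km

22.68


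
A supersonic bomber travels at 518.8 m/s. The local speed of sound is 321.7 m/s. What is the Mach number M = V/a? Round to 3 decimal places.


Step 1: M = V / a = 518.8 / 321.7
Step 2: M = 1.613

1.613


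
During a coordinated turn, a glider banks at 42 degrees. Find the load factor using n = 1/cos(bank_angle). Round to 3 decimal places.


Step 1: Convert 42 degrees to radians = 0.733038
Step 2: cos(42 deg) = 0.743145
Step 3: n = 1 / 0.743145 = 1.346

1.346


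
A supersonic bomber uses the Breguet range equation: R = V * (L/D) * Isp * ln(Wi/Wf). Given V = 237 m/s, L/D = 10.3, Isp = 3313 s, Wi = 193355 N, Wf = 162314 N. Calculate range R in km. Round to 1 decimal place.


Step 1: Coefficient = V * (L/D) * Isp = 237 * 10.3 * 3313 = 8087364.3 m
Step 2: Wi/Wf = 193355 / 162314 = 1.19124
Step 3: ln(1.19124) = 0.174995
Step 4: R = 8087364.3 * 0.174995 = 1415249.5 m = 1415.2 km

1415.2


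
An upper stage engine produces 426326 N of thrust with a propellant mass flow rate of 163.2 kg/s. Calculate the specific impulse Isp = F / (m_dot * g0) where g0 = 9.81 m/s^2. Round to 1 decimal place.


Step 1: m_dot * g0 = 163.2 * 9.81 = 1600.99
Step 2: Isp = 426326 / 1600.99 = 266.3 s

266.3


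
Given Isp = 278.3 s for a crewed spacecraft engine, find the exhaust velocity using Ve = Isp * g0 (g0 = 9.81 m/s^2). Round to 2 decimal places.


Step 1: Ve = Isp * g0 = 278.3 * 9.81
Step 2: Ve = 2730.12 m/s

2730.12


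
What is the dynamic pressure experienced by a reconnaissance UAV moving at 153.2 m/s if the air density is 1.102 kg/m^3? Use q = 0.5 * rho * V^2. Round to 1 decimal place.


Step 1: V^2 = 153.2^2 = 23470.24
Step 2: q = 0.5 * 1.102 * 23470.24
Step 3: q = 12932.1 Pa

12932.1


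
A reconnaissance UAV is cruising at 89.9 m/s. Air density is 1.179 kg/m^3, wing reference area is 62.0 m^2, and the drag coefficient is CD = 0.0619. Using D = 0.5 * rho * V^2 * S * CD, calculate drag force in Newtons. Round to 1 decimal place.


Step 1: Dynamic pressure q = 0.5 * 1.179 * 89.9^2 = 4764.3449 Pa
Step 2: Drag D = q * S * CD = 4764.3449 * 62.0 * 0.0619
Step 3: D = 18284.6 N

18284.6


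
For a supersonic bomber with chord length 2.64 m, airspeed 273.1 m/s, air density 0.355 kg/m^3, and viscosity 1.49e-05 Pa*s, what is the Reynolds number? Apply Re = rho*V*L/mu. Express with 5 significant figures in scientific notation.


Step 1: Numerator = rho * V * L = 0.355 * 273.1 * 2.64 = 255.94932
Step 2: Re = 255.94932 / 1.49e-05
Step 3: Re = 1.7178e+07

1.7178e+07


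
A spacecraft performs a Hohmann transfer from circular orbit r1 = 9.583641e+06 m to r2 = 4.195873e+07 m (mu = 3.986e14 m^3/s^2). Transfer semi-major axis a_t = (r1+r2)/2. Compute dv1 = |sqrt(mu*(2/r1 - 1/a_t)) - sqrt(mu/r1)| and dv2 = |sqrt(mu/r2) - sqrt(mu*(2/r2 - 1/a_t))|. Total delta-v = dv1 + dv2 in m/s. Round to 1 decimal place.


Step 1: Transfer semi-major axis a_t = (9.583641e+06 + 4.195873e+07) / 2 = 2.577119e+07 m
Step 2: v1 (circular at r1) = sqrt(mu/r1) = 6449.16 m/s
Step 3: v_t1 = sqrt(mu*(2/r1 - 1/a_t)) = 8229.01 m/s
Step 4: dv1 = |8229.01 - 6449.16| = 1779.84 m/s
Step 5: v2 (circular at r2) = 3082.18 m/s, v_t2 = 1879.56 m/s
Step 6: dv2 = |3082.18 - 1879.56| = 1202.62 m/s
Step 7: Total delta-v = 1779.84 + 1202.62 = 2982.5 m/s

2982.5


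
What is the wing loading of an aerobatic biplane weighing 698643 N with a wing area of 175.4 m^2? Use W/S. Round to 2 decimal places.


Step 1: Wing loading = W / S = 698643 / 175.4
Step 2: Wing loading = 3983.14 N/m^2

3983.14


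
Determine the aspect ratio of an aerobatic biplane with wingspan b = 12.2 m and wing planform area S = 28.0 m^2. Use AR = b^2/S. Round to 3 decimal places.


Step 1: b^2 = 12.2^2 = 148.84
Step 2: AR = 148.84 / 28.0 = 5.316

5.316


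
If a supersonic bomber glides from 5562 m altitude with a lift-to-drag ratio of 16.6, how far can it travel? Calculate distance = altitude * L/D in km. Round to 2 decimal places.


Step 1: Glide distance = altitude * L/D = 5562 * 16.6 = 92329.2 m
Step 2: Convert to km: 92329.2 / 1000 = 92.33 km

92.33


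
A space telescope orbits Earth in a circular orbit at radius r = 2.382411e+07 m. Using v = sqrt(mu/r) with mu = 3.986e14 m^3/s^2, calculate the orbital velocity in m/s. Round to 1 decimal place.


Step 1: mu / r = 3.986e14 / 2.382411e+07 = 16730950.2852
Step 2: v = sqrt(16730950.2852) = 4090.3 m/s

4090.3


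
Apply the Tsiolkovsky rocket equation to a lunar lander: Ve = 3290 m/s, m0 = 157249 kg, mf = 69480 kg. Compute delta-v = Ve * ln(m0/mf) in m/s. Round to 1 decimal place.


Step 1: Mass ratio m0/mf = 157249 / 69480 = 2.263227
Step 2: ln(2.263227) = 0.816792
Step 3: delta-v = 3290 * 0.816792 = 2687.2 m/s

2687.2


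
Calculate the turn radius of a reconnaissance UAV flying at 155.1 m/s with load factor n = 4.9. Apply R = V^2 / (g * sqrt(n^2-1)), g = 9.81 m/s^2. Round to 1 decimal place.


Step 1: V^2 = 155.1^2 = 24056.01
Step 2: n^2 - 1 = 4.9^2 - 1 = 23.01
Step 3: sqrt(23.01) = 4.796874
Step 4: R = 24056.01 / (9.81 * 4.796874) = 511.2 m

511.2


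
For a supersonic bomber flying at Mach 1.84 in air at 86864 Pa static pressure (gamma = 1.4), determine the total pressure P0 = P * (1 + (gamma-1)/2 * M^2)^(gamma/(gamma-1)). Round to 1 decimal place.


Step 1: (gamma-1)/2 * M^2 = 0.2 * 3.3856 = 0.67712
Step 2: 1 + 0.67712 = 1.67712
Step 3: Exponent gamma/(gamma-1) = 3.5
Step 4: P0 = 86864 * 1.67712^3.5 = 530657.5 Pa

530657.5


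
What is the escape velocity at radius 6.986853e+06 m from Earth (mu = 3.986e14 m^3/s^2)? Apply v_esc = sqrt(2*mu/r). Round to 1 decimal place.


Step 1: 2*mu/r = 2 * 3.986e14 / 6.986853e+06 = 114100010.4053
Step 2: v_esc = sqrt(114100010.4053) = 10681.8 m/s

10681.8


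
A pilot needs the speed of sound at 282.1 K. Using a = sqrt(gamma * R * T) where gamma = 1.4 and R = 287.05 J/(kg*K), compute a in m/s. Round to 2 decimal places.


Step 1: gamma * R * T = 1.4 * 287.05 * 282.1 = 113367.527
Step 2: a = sqrt(113367.527) = 336.70 m/s

336.70


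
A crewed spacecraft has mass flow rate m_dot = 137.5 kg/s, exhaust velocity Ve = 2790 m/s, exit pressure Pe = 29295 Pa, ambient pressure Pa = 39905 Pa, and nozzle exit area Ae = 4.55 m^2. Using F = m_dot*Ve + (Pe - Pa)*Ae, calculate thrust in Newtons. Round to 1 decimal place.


Step 1: Momentum thrust = m_dot * Ve = 137.5 * 2790 = 383625.0 N
Step 2: Pressure thrust = (Pe - Pa) * Ae = (29295 - 39905) * 4.55 = -48275.50 N
Step 3: Total thrust F = 383625.0 + -48275.50 = 335349.5 N

335349.5


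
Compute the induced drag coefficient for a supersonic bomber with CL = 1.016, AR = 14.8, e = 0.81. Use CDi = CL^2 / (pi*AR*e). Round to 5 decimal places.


Step 1: CL^2 = 1.016^2 = 1.032256
Step 2: pi * AR * e = 3.14159 * 14.8 * 0.81 = 37.661413
Step 3: CDi = 1.032256 / 37.661413 = 0.02741

0.02741


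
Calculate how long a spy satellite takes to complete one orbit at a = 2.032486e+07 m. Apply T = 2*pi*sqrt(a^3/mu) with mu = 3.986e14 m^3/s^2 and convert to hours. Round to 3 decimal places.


Step 1: a^3 / mu = 8.396198e+21 / 3.986e14 = 2.106422e+07
Step 2: sqrt(2.106422e+07) = 4589.5774 s
Step 3: T = 2*pi * 4589.5774 = 28837.17 s
Step 4: T in hours = 28837.17 / 3600 = 8.010 hours

8.010


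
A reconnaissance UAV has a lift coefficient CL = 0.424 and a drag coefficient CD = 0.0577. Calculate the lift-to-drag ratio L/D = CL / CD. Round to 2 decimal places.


Step 1: L/D = CL / CD = 0.424 / 0.0577
Step 2: L/D = 7.35

7.35


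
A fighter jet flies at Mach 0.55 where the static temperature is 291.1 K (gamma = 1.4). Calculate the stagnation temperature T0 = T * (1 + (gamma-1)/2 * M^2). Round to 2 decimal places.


Step 1: (gamma-1)/2 = 0.2
Step 2: M^2 = 0.3025
Step 3: 1 + 0.2 * 0.3025 = 1.0605
Step 4: T0 = 291.1 * 1.0605 = 308.71 K

308.71


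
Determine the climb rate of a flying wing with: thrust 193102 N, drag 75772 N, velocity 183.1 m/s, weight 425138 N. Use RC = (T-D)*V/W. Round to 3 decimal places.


Step 1: Excess thrust = T - D = 193102 - 75772 = 117330 N
Step 2: Excess power = 117330 * 183.1 = 21483123.0 W
Step 3: RC = 21483123.0 / 425138 = 50.532 m/s

50.532


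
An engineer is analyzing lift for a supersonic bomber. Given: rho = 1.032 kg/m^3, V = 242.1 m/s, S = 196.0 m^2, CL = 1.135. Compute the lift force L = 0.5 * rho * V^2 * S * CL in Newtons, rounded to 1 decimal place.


Step 1: Calculate dynamic pressure q = 0.5 * 1.032 * 242.1^2 = 0.5 * 1.032 * 58612.41 = 30244.0036 Pa
Step 2: Multiply by wing area and lift coefficient: L = 30244.0036 * 196.0 * 1.135
Step 3: L = 5927824.6978 * 1.135 = 6728081.0 N

6728081.0


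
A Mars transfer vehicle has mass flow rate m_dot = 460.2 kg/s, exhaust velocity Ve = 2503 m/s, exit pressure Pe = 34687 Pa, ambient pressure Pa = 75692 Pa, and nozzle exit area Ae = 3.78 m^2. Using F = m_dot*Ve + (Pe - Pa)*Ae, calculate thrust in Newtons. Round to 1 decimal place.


Step 1: Momentum thrust = m_dot * Ve = 460.2 * 2503 = 1151880.6 N
Step 2: Pressure thrust = (Pe - Pa) * Ae = (34687 - 75692) * 3.78 = -154998.90 N
Step 3: Total thrust F = 1151880.6 + -154998.90 = 996881.7 N

996881.7


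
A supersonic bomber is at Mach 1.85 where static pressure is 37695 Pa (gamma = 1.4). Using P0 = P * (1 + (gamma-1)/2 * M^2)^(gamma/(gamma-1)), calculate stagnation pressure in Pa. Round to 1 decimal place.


Step 1: (gamma-1)/2 * M^2 = 0.2 * 3.4225 = 0.6845
Step 2: 1 + 0.6845 = 1.6845
Step 3: Exponent gamma/(gamma-1) = 3.5
Step 4: P0 = 37695 * 1.6845^3.5 = 233847.3 Pa

233847.3


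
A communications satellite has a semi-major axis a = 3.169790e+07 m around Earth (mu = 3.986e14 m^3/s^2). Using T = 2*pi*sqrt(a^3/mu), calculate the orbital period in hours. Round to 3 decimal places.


Step 1: a^3 / mu = 3.184868e+22 / 3.986e14 = 7.990136e+07
Step 2: sqrt(7.990136e+07) = 8938.7561 s
Step 3: T = 2*pi * 8938.7561 = 56163.86 s
Step 4: T in hours = 56163.86 / 3600 = 15.601 hours

15.601


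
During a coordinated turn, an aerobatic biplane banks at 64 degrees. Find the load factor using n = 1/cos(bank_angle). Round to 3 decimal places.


Step 1: Convert 64 degrees to radians = 1.117011
Step 2: cos(64 deg) = 0.438371
Step 3: n = 1 / 0.438371 = 2.281

2.281


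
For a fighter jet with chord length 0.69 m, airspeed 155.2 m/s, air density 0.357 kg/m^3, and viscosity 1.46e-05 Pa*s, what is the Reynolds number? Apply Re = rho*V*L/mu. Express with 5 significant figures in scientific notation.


Step 1: Numerator = rho * V * L = 0.357 * 155.2 * 0.69 = 38.230416
Step 2: Re = 38.230416 / 1.46e-05
Step 3: Re = 2.6185e+06

2.6185e+06


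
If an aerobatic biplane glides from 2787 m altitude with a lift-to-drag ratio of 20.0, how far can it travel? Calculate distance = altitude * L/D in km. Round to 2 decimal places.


Step 1: Glide distance = altitude * L/D = 2787 * 20.0 = 55740.0 m
Step 2: Convert to km: 55740.0 / 1000 = 55.74 km

55.74


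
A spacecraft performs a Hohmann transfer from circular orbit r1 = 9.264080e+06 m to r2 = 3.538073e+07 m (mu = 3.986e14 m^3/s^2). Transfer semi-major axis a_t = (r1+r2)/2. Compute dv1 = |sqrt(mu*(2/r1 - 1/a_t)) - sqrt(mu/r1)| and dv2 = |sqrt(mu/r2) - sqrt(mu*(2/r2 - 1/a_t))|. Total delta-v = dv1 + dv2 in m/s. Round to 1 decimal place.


Step 1: Transfer semi-major axis a_t = (9.264080e+06 + 3.538073e+07) / 2 = 2.232240e+07 m
Step 2: v1 (circular at r1) = sqrt(mu/r1) = 6559.45 m/s
Step 3: v_t1 = sqrt(mu*(2/r1 - 1/a_t)) = 8258.11 m/s
Step 4: dv1 = |8258.11 - 6559.45| = 1698.65 m/s
Step 5: v2 (circular at r2) = 3356.49 m/s, v_t2 = 2162.3 m/s
Step 6: dv2 = |3356.49 - 2162.3| = 1194.19 m/s
Step 7: Total delta-v = 1698.65 + 1194.19 = 2892.8 m/s

2892.8


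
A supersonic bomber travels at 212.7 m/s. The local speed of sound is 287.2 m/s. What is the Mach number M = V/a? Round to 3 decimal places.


Step 1: M = V / a = 212.7 / 287.2
Step 2: M = 0.741

0.741


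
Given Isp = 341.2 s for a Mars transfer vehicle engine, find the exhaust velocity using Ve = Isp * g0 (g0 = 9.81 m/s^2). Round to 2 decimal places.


Step 1: Ve = Isp * g0 = 341.2 * 9.81
Step 2: Ve = 3347.17 m/s

3347.17


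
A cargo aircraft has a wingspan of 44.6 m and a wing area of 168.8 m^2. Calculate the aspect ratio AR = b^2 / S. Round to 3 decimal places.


Step 1: b^2 = 44.6^2 = 1989.16
Step 2: AR = 1989.16 / 168.8 = 11.784

11.784


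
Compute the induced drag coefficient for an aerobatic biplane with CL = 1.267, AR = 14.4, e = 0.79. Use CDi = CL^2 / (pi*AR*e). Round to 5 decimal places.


Step 1: CL^2 = 1.267^2 = 1.605289
Step 2: pi * AR * e = 3.14159 * 14.4 * 0.79 = 35.738758
Step 3: CDi = 1.605289 / 35.738758 = 0.04492

0.04492


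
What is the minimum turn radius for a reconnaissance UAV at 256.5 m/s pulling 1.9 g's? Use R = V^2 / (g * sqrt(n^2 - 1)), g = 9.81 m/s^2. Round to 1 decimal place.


Step 1: V^2 = 256.5^2 = 65792.25
Step 2: n^2 - 1 = 1.9^2 - 1 = 2.61
Step 3: sqrt(2.61) = 1.615549
Step 4: R = 65792.25 / (9.81 * 1.615549) = 4151.3 m

4151.3


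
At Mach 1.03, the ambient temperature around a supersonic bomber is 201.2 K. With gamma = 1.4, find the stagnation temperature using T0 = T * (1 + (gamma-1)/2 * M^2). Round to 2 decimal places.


Step 1: (gamma-1)/2 = 0.2
Step 2: M^2 = 1.0609
Step 3: 1 + 0.2 * 1.0609 = 1.21218
Step 4: T0 = 201.2 * 1.21218 = 243.89 K

243.89


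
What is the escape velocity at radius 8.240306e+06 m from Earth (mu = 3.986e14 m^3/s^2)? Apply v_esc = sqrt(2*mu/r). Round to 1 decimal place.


Step 1: 2*mu/r = 2 * 3.986e14 / 8.240306e+06 = 96743980.1386
Step 2: v_esc = sqrt(96743980.1386) = 9835.9 m/s

9835.9


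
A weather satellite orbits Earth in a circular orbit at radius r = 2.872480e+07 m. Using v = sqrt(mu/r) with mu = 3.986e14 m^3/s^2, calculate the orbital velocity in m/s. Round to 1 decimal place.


Step 1: mu / r = 3.986e14 / 2.872480e+07 = 13876510.8895
Step 2: v = sqrt(13876510.8895) = 3725.1 m/s

3725.1


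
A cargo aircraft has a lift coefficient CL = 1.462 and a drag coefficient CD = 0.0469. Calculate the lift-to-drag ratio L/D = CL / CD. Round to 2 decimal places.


Step 1: L/D = CL / CD = 1.462 / 0.0469
Step 2: L/D = 31.17

31.17


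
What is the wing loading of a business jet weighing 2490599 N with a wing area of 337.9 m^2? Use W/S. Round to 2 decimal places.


Step 1: Wing loading = W / S = 2490599 / 337.9
Step 2: Wing loading = 7370.82 N/m^2

7370.82


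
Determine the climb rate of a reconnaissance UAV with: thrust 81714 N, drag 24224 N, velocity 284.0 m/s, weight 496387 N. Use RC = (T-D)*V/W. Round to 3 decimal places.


Step 1: Excess thrust = T - D = 81714 - 24224 = 57490 N
Step 2: Excess power = 57490 * 284.0 = 16327160.0 W
Step 3: RC = 16327160.0 / 496387 = 32.892 m/s

32.892


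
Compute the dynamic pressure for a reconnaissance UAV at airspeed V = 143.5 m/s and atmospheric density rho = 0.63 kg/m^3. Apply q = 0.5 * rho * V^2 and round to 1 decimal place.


Step 1: V^2 = 143.5^2 = 20592.25
Step 2: q = 0.5 * 0.63 * 20592.25
Step 3: q = 6486.6 Pa

6486.6


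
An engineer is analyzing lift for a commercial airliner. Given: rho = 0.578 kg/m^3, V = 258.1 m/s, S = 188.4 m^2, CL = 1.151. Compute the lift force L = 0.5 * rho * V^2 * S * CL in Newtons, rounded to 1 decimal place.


Step 1: Calculate dynamic pressure q = 0.5 * 0.578 * 258.1^2 = 0.5 * 0.578 * 66615.61 = 19251.9113 Pa
Step 2: Multiply by wing area and lift coefficient: L = 19251.9113 * 188.4 * 1.151
Step 3: L = 3627060.087 * 1.151 = 4174746.2 N

4174746.2


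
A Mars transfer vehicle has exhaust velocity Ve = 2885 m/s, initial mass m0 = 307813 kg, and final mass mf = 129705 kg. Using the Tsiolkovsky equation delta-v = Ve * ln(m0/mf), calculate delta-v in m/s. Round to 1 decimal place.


Step 1: Mass ratio m0/mf = 307813 / 129705 = 2.373178
Step 2: ln(2.373178) = 0.86423
Step 3: delta-v = 2885 * 0.86423 = 2493.3 m/s

2493.3


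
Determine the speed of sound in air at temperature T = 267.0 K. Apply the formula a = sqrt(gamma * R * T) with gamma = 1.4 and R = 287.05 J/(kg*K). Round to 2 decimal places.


Step 1: gamma * R * T = 1.4 * 287.05 * 267.0 = 107299.29
Step 2: a = sqrt(107299.29) = 327.57 m/s

327.57


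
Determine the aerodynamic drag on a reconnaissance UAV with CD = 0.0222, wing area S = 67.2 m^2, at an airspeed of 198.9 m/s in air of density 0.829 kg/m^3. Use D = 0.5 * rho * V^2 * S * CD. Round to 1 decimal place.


Step 1: Dynamic pressure q = 0.5 * 0.829 * 198.9^2 = 16398.1215 Pa
Step 2: Drag D = q * S * CD = 16398.1215 * 67.2 * 0.0222
Step 3: D = 24463.4 N

24463.4


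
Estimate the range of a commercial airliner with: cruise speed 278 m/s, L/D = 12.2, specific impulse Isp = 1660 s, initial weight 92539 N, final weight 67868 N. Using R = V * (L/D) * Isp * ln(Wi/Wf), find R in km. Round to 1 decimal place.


Step 1: Coefficient = V * (L/D) * Isp = 278 * 12.2 * 1660 = 5630056.0 m
Step 2: Wi/Wf = 92539 / 67868 = 1.363514
Step 3: ln(1.363514) = 0.310066
Step 4: R = 5630056.0 * 0.310066 = 1745686.3 m = 1745.7 km

1745.7


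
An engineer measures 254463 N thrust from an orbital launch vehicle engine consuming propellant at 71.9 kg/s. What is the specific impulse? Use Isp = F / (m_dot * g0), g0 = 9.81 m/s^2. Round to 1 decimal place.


Step 1: m_dot * g0 = 71.9 * 9.81 = 705.34
Step 2: Isp = 254463 / 705.34 = 360.8 s

360.8


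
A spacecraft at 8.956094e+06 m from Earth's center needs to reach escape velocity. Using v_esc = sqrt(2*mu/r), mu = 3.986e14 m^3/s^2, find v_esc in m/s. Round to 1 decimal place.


Step 1: 2*mu/r = 2 * 3.986e14 / 8.956094e+06 = 89012017.9623
Step 2: v_esc = sqrt(89012017.9623) = 9434.6 m/s

9434.6


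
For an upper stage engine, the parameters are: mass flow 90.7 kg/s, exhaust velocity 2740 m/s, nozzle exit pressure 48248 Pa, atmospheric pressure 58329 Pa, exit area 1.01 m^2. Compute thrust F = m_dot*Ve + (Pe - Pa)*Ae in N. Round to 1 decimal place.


Step 1: Momentum thrust = m_dot * Ve = 90.7 * 2740 = 248518.0 N
Step 2: Pressure thrust = (Pe - Pa) * Ae = (48248 - 58329) * 1.01 = -10181.81 N
Step 3: Total thrust F = 248518.0 + -10181.81 = 238336.2 N

238336.2


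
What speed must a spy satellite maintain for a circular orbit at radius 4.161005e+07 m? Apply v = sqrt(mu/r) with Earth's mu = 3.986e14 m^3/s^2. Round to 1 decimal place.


Step 1: mu / r = 3.986e14 / 4.161005e+07 = 9579416.5112
Step 2: v = sqrt(9579416.5112) = 3095.1 m/s

3095.1


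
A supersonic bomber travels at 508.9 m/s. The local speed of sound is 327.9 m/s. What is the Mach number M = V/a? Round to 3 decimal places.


Step 1: M = V / a = 508.9 / 327.9
Step 2: M = 1.552

1.552


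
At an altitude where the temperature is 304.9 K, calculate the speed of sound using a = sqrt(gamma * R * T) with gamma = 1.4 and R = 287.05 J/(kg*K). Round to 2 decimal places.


Step 1: gamma * R * T = 1.4 * 287.05 * 304.9 = 122530.163
Step 2: a = sqrt(122530.163) = 350.04 m/s

350.04


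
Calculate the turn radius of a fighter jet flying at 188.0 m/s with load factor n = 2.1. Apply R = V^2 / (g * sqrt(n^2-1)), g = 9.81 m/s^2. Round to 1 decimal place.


Step 1: V^2 = 188.0^2 = 35344.0
Step 2: n^2 - 1 = 2.1^2 - 1 = 3.41
Step 3: sqrt(3.41) = 1.846619
Step 4: R = 35344.0 / (9.81 * 1.846619) = 1951.1 m

1951.1


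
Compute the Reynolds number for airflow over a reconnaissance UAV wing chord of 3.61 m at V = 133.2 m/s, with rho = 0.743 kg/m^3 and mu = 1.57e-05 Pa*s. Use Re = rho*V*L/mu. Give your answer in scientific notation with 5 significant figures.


Step 1: Numerator = rho * V * L = 0.743 * 133.2 * 3.61 = 357.273036
Step 2: Re = 357.273036 / 1.57e-05
Step 3: Re = 2.2756e+07

2.2756e+07


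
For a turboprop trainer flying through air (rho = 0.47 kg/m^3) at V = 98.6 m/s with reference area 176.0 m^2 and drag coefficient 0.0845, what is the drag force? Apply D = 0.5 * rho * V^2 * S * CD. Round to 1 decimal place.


Step 1: Dynamic pressure q = 0.5 * 0.47 * 98.6^2 = 2284.6606 Pa
Step 2: Drag D = q * S * CD = 2284.6606 * 176.0 * 0.0845
Step 3: D = 33977.5 N

33977.5


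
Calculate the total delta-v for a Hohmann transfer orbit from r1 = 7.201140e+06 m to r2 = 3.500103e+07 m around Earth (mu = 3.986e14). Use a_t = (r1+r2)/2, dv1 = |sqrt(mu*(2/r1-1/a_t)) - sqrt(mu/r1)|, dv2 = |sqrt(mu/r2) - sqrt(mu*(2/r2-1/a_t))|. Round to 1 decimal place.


Step 1: Transfer semi-major axis a_t = (7.201140e+06 + 3.500103e+07) / 2 = 2.110108e+07 m
Step 2: v1 (circular at r1) = sqrt(mu/r1) = 7439.92 m/s
Step 3: v_t1 = sqrt(mu*(2/r1 - 1/a_t)) = 9582.0 m/s
Step 4: dv1 = |9582.0 - 7439.92| = 2142.08 m/s
Step 5: v2 (circular at r2) = 3374.65 m/s, v_t2 = 1971.41 m/s
Step 6: dv2 = |3374.65 - 1971.41| = 1403.24 m/s
Step 7: Total delta-v = 2142.08 + 1403.24 = 3545.3 m/s

3545.3


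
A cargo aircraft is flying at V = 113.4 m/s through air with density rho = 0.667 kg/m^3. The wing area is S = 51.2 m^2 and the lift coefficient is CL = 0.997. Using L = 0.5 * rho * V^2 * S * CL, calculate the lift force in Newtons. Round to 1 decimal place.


Step 1: Calculate dynamic pressure q = 0.5 * 0.667 * 113.4^2 = 0.5 * 0.667 * 12859.56 = 4288.6633 Pa
Step 2: Multiply by wing area and lift coefficient: L = 4288.6633 * 51.2 * 0.997
Step 3: L = 219579.5589 * 0.997 = 218920.8 N

218920.8


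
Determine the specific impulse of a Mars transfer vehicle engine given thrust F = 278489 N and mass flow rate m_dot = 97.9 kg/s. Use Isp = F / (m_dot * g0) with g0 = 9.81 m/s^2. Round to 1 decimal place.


Step 1: m_dot * g0 = 97.9 * 9.81 = 960.4
Step 2: Isp = 278489 / 960.4 = 290.0 s

290.0


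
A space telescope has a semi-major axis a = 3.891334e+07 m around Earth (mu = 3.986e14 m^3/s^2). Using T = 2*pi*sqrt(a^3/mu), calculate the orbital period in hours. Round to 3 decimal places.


Step 1: a^3 / mu = 5.892445e+22 / 3.986e14 = 1.478285e+08
Step 2: sqrt(1.478285e+08) = 12158.4753 s
Step 3: T = 2*pi * 12158.4753 = 76393.95 s
Step 4: T in hours = 76393.95 / 3600 = 21.221 hours

21.221


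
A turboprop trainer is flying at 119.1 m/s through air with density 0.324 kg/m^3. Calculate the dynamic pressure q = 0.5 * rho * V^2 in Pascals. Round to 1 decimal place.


Step 1: V^2 = 119.1^2 = 14184.81
Step 2: q = 0.5 * 0.324 * 14184.81
Step 3: q = 2297.9 Pa

2297.9


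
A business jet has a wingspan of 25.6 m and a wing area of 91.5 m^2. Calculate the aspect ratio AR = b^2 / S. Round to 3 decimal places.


Step 1: b^2 = 25.6^2 = 655.36
Step 2: AR = 655.36 / 91.5 = 7.162

7.162


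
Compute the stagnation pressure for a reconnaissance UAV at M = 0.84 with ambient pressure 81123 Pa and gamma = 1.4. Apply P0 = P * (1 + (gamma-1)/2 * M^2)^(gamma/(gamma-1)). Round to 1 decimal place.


Step 1: (gamma-1)/2 * M^2 = 0.2 * 0.7056 = 0.14112
Step 2: 1 + 0.14112 = 1.14112
Step 3: Exponent gamma/(gamma-1) = 3.5
Step 4: P0 = 81123 * 1.14112^3.5 = 128766.7 Pa

128766.7


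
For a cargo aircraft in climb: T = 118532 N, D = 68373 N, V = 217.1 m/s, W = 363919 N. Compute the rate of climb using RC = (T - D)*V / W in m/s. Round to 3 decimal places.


Step 1: Excess thrust = T - D = 118532 - 68373 = 50159 N
Step 2: Excess power = 50159 * 217.1 = 10889518.9 W
Step 3: RC = 10889518.9 / 363919 = 29.923 m/s

29.923


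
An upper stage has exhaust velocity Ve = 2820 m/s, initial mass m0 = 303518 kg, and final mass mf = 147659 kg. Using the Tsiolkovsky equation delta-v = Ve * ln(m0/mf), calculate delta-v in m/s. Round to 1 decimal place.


Step 1: Mass ratio m0/mf = 303518 / 147659 = 2.055533
Step 2: ln(2.055533) = 0.720535
Step 3: delta-v = 2820 * 0.720535 = 2031.9 m/s

2031.9


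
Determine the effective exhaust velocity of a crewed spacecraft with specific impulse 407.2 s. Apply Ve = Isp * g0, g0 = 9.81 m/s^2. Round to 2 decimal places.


Step 1: Ve = Isp * g0 = 407.2 * 9.81
Step 2: Ve = 3994.63 m/s

3994.63


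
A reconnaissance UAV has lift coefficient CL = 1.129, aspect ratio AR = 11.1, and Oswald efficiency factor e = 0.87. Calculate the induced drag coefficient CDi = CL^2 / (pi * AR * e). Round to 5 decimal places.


Step 1: CL^2 = 1.129^2 = 1.274641
Step 2: pi * AR * e = 3.14159 * 11.1 * 0.87 = 30.33836
Step 3: CDi = 1.274641 / 30.33836 = 0.04201

0.04201


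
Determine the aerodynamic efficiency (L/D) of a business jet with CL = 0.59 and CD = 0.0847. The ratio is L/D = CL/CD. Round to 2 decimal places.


Step 1: L/D = CL / CD = 0.59 / 0.0847
Step 2: L/D = 6.97

6.97


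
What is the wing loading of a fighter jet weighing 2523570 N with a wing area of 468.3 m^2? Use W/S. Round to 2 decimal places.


Step 1: Wing loading = W / S = 2523570 / 468.3
Step 2: Wing loading = 5388.79 N/m^2

5388.79


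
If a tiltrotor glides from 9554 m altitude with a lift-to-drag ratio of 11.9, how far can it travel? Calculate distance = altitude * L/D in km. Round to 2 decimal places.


Step 1: Glide distance = altitude * L/D = 9554 * 11.9 = 113692.6 m
Step 2: Convert to km: 113692.6 / 1000 = 113.69 km

113.69


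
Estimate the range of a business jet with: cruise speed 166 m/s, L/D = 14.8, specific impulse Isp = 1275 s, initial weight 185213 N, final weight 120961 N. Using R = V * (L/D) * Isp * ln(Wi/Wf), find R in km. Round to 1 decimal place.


Step 1: Coefficient = V * (L/D) * Isp = 166 * 14.8 * 1275 = 3132420.0 m
Step 2: Wi/Wf = 185213 / 120961 = 1.531179
Step 3: ln(1.531179) = 0.426038
Step 4: R = 3132420.0 * 0.426038 = 1334531.0 m = 1334.5 km

1334.5


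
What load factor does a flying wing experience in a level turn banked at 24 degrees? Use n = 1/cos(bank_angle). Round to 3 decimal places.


Step 1: Convert 24 degrees to radians = 0.418879
Step 2: cos(24 deg) = 0.913545
Step 3: n = 1 / 0.913545 = 1.095

1.095


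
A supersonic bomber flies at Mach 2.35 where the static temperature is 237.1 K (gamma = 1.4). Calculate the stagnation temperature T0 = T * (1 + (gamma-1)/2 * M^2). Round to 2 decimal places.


Step 1: (gamma-1)/2 = 0.2
Step 2: M^2 = 5.5225
Step 3: 1 + 0.2 * 5.5225 = 2.1045
Step 4: T0 = 237.1 * 2.1045 = 498.98 K

498.98


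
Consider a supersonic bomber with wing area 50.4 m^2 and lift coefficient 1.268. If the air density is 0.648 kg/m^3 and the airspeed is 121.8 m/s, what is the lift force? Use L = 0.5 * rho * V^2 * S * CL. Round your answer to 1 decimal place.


Step 1: Calculate dynamic pressure q = 0.5 * 0.648 * 121.8^2 = 0.5 * 0.648 * 14835.24 = 4806.6178 Pa
Step 2: Multiply by wing area and lift coefficient: L = 4806.6178 * 50.4 * 1.268
Step 3: L = 242253.5351 * 1.268 = 307177.5 N

307177.5


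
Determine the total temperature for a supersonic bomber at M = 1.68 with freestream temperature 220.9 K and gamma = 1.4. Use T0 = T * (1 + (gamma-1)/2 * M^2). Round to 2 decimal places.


Step 1: (gamma-1)/2 = 0.2
Step 2: M^2 = 2.8224
Step 3: 1 + 0.2 * 2.8224 = 1.56448
Step 4: T0 = 220.9 * 1.56448 = 345.59 K

345.59


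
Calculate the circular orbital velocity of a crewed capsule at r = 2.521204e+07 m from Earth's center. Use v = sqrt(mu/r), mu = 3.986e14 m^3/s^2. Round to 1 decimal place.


Step 1: mu / r = 3.986e14 / 2.521204e+07 = 15809906.6954
Step 2: v = sqrt(15809906.6954) = 3976.2 m/s

3976.2


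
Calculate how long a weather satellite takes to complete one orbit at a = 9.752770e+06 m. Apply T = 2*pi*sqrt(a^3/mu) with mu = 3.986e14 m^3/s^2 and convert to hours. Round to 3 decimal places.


Step 1: a^3 / mu = 9.276496e+20 / 3.986e14 = 2.327269e+06
Step 2: sqrt(2.327269e+06) = 1525.539 s
Step 3: T = 2*pi * 1525.539 = 9585.24 s
Step 4: T in hours = 9585.24 / 3600 = 2.663 hours

2.663


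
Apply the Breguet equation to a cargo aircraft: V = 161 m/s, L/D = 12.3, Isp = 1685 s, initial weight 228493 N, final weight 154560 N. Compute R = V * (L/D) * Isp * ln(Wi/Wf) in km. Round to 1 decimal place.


Step 1: Coefficient = V * (L/D) * Isp = 161 * 12.3 * 1685 = 3336805.5 m
Step 2: Wi/Wf = 228493 / 154560 = 1.478345
Step 3: ln(1.478345) = 0.390923
Step 4: R = 3336805.5 * 0.390923 = 1304434.7 m = 1304.4 km

1304.4


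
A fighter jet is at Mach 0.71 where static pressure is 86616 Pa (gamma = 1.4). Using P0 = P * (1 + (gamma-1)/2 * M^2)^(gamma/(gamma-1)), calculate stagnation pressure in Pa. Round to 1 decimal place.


Step 1: (gamma-1)/2 * M^2 = 0.2 * 0.5041 = 0.10082
Step 2: 1 + 0.10082 = 1.10082
Step 3: Exponent gamma/(gamma-1) = 3.5
Step 4: P0 = 86616 * 1.10082^3.5 = 121228.6 Pa

121228.6


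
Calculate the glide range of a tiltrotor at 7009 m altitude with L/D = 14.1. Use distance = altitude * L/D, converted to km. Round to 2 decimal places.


Step 1: Glide distance = altitude * L/D = 7009 * 14.1 = 98826.9 m
Step 2: Convert to km: 98826.9 / 1000 = 98.83 km

98.83


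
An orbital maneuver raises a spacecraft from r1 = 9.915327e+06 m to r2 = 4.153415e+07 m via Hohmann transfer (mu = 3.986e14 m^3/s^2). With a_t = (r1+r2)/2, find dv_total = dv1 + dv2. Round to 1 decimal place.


Step 1: Transfer semi-major axis a_t = (9.915327e+06 + 4.153415e+07) / 2 = 2.572474e+07 m
Step 2: v1 (circular at r1) = sqrt(mu/r1) = 6340.38 m/s
Step 3: v_t1 = sqrt(mu*(2/r1 - 1/a_t)) = 8056.42 m/s
Step 4: dv1 = |8056.42 - 6340.38| = 1716.05 m/s
Step 5: v2 (circular at r2) = 3097.89 m/s, v_t2 = 1923.29 m/s
Step 6: dv2 = |3097.89 - 1923.29| = 1174.6 m/s
Step 7: Total delta-v = 1716.05 + 1174.6 = 2890.6 m/s

2890.6


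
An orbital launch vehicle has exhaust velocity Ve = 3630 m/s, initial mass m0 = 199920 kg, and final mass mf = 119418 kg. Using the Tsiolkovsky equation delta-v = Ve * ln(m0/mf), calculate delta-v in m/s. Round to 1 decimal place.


Step 1: Mass ratio m0/mf = 199920 / 119418 = 1.674119
Step 2: ln(1.674119) = 0.515287
Step 3: delta-v = 3630 * 0.515287 = 1870.5 m/s

1870.5


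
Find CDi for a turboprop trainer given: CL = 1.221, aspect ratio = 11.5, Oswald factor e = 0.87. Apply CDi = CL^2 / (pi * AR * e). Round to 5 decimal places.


Step 1: CL^2 = 1.221^2 = 1.490841
Step 2: pi * AR * e = 3.14159 * 11.5 * 0.87 = 31.431634
Step 3: CDi = 1.490841 / 31.431634 = 0.04743

0.04743


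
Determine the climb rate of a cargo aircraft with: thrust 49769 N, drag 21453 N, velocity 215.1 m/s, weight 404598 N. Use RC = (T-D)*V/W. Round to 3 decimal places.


Step 1: Excess thrust = T - D = 49769 - 21453 = 28316 N
Step 2: Excess power = 28316 * 215.1 = 6090771.6 W
Step 3: RC = 6090771.6 / 404598 = 15.054 m/s

15.054


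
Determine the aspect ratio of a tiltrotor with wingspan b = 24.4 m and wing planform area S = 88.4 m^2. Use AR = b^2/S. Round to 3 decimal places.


Step 1: b^2 = 24.4^2 = 595.36
Step 2: AR = 595.36 / 88.4 = 6.735

6.735


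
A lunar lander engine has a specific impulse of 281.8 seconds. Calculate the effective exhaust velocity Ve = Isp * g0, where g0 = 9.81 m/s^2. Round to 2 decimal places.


Step 1: Ve = Isp * g0 = 281.8 * 9.81
Step 2: Ve = 2764.46 m/s

2764.46


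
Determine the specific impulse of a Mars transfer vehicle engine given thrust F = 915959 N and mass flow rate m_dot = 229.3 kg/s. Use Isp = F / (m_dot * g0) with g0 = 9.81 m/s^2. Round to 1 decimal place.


Step 1: m_dot * g0 = 229.3 * 9.81 = 2249.43
Step 2: Isp = 915959 / 2249.43 = 407.2 s

407.2


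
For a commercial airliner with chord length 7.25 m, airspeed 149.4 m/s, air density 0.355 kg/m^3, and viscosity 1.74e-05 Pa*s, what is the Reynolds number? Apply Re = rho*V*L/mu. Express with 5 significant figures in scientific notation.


Step 1: Numerator = rho * V * L = 0.355 * 149.4 * 7.25 = 384.51825
Step 2: Re = 384.51825 / 1.74e-05
Step 3: Re = 2.2099e+07

2.2099e+07


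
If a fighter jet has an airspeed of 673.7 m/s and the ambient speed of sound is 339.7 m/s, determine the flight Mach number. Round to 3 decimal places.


Step 1: M = V / a = 673.7 / 339.7
Step 2: M = 1.983

1.983


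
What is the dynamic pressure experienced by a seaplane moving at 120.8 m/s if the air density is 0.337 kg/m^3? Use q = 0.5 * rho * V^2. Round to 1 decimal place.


Step 1: V^2 = 120.8^2 = 14592.64
Step 2: q = 0.5 * 0.337 * 14592.64
Step 3: q = 2458.9 Pa

2458.9


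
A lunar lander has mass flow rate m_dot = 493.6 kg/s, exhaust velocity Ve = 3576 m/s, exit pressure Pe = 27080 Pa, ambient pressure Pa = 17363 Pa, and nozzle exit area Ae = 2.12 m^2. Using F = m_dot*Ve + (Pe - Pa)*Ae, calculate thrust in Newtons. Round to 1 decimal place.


Step 1: Momentum thrust = m_dot * Ve = 493.6 * 3576 = 1765113.6 N
Step 2: Pressure thrust = (Pe - Pa) * Ae = (27080 - 17363) * 2.12 = 20600.04 N
Step 3: Total thrust F = 1765113.6 + 20600.04 = 1785713.6 N

1785713.6


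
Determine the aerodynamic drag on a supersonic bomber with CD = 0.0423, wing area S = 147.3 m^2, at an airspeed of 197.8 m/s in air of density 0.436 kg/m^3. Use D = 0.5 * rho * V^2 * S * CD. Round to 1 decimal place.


Step 1: Dynamic pressure q = 0.5 * 0.436 * 197.8^2 = 8529.2151 Pa
Step 2: Drag D = q * S * CD = 8529.2151 * 147.3 * 0.0423
Step 3: D = 53143.7 N

53143.7


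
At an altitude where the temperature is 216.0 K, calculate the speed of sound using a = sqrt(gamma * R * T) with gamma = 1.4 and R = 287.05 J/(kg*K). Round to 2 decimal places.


Step 1: gamma * R * T = 1.4 * 287.05 * 216.0 = 86803.92
Step 2: a = sqrt(86803.92) = 294.63 m/s

294.63


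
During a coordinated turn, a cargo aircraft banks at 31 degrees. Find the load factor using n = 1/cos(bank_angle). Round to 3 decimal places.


Step 1: Convert 31 degrees to radians = 0.541052
Step 2: cos(31 deg) = 0.857167
Step 3: n = 1 / 0.857167 = 1.167

1.167


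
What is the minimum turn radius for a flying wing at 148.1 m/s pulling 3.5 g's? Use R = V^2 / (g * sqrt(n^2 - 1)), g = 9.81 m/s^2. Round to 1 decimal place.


Step 1: V^2 = 148.1^2 = 21933.61
Step 2: n^2 - 1 = 3.5^2 - 1 = 11.25
Step 3: sqrt(11.25) = 3.354102
Step 4: R = 21933.61 / (9.81 * 3.354102) = 666.6 m

666.6


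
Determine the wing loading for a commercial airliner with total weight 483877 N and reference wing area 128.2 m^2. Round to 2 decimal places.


Step 1: Wing loading = W / S = 483877 / 128.2
Step 2: Wing loading = 3774.39 N/m^2

3774.39


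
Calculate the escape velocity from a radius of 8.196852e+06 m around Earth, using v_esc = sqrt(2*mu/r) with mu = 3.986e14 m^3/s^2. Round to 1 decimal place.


Step 1: 2*mu/r = 2 * 3.986e14 / 8.196852e+06 = 97256849.3368
Step 2: v_esc = sqrt(97256849.3368) = 9861.9 m/s

9861.9


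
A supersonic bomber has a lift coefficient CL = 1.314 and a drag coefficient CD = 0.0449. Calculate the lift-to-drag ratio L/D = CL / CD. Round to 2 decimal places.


Step 1: L/D = CL / CD = 1.314 / 0.0449
Step 2: L/D = 29.27

29.27


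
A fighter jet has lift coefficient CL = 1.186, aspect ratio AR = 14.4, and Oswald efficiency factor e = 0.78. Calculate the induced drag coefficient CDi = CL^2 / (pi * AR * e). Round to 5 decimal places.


Step 1: CL^2 = 1.186^2 = 1.406596
Step 2: pi * AR * e = 3.14159 * 14.4 * 0.78 = 35.286369
Step 3: CDi = 1.406596 / 35.286369 = 0.03986

0.03986
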